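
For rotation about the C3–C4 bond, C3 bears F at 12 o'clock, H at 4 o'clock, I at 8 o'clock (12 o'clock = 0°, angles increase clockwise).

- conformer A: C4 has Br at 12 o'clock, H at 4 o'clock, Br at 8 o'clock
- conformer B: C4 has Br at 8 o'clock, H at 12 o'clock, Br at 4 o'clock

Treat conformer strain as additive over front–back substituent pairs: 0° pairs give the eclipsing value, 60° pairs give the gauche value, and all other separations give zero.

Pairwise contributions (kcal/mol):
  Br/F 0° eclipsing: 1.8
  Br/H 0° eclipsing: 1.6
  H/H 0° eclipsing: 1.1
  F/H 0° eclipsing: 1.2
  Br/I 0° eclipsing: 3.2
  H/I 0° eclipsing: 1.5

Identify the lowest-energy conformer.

B

A is eclipsed. F at 0° is eclipsed with Br at 0° (1.8); H at 120° is eclipsed with H at 120° (1.1); I at 240° is eclipsed with Br at 240° (3.2). Total 6.1 kcal/mol.
B is eclipsed. F at 0° is eclipsed with H at 0° (1.2); H at 120° is eclipsed with Br at 120° (1.6); I at 240° is eclipsed with Br at 240° (3.2). Total 6.0 kcal/mol.
B has the lowest total (6.0 kcal/mol).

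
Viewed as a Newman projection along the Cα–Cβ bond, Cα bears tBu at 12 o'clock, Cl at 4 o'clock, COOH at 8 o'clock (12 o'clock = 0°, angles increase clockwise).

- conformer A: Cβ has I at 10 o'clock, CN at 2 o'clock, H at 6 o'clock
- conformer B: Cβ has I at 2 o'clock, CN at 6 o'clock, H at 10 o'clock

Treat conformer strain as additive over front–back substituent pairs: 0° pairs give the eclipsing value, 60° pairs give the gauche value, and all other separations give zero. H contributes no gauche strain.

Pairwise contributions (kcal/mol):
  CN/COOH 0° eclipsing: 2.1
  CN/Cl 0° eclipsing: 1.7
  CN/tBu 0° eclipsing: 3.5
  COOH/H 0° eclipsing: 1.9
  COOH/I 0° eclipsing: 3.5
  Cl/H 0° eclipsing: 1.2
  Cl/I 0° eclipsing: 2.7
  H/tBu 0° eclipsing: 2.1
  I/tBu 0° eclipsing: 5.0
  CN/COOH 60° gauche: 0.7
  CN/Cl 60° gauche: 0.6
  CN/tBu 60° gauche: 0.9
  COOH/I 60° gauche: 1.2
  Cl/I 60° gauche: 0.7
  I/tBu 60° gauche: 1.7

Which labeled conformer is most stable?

A is staggered. tBu at 0° is gauche with I at 300° (1.7); tBu at 0° is gauche with CN at 60° (0.9); Cl at 120° is gauche with CN at 60° (0.6); COOH at 240° is gauche with I at 300° (1.2). Total 4.4 kcal/mol.
B is staggered. tBu at 0° is gauche with I at 60° (1.7); Cl at 120° is gauche with I at 60° (0.7); Cl at 120° is gauche with CN at 180° (0.6); COOH at 240° is gauche with CN at 180° (0.7). Total 3.7 kcal/mol.
B has the lowest total (3.7 kcal/mol).

B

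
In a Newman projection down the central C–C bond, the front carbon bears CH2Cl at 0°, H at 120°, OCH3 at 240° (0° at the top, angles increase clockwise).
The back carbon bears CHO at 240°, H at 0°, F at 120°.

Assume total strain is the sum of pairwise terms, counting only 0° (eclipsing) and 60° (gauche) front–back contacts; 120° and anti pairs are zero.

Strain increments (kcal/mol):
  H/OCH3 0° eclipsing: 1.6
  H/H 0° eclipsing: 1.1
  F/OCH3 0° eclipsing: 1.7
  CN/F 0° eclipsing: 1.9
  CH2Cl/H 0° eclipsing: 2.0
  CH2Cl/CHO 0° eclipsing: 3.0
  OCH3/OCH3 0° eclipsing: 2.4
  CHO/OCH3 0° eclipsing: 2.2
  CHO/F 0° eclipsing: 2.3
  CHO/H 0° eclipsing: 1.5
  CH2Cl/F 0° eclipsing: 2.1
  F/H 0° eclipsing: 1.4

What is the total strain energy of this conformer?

This conformer (eclipsed): CH2Cl(0°)/H(0°) eclipsed 2.0; H(120°)/F(120°) eclipsed 1.4; OCH3(240°)/CHO(240°) eclipsed 2.2 → 5.6 kcal/mol.

5.6 kcal/mol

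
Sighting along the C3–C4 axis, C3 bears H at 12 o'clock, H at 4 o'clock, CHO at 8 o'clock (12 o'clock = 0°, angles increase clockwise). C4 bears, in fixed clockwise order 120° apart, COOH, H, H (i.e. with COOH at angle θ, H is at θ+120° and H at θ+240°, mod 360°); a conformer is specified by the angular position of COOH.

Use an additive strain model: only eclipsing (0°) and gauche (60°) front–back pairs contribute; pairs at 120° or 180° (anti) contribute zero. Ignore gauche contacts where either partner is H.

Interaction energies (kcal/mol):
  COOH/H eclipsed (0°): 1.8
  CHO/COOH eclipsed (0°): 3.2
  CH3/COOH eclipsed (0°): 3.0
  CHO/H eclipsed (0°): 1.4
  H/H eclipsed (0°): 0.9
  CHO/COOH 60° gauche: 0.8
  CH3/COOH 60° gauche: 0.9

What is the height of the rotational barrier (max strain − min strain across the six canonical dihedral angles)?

5.0 kcal/mol

COOH at 0° (eclipsed): H(0°)/COOH(0°) eclipsed 1.8; H(120°)/H(120°) eclipsed 0.9; CHO(240°)/H(240°) eclipsed 1.4 → 4.1 kcal/mol.
COOH at 60° (staggered): no non-H gauche contacts → 0.0 kcal/mol.
COOH at 120° (eclipsed): H(0°)/H(0°) eclipsed 0.9; H(120°)/COOH(120°) eclipsed 1.8; CHO(240°)/H(240°) eclipsed 1.4 → 4.1 kcal/mol.
COOH at 180° (staggered): CHO(240°)/COOH(180°) gauche 0.8 → 0.8 kcal/mol.
COOH at 240° (eclipsed): H(0°)/H(0°) eclipsed 0.9; H(120°)/H(120°) eclipsed 0.9; CHO(240°)/COOH(240°) eclipsed 3.2 → 5.0 kcal/mol.
COOH at 300° (staggered): CHO(240°)/COOH(300°) gauche 0.8 → 0.8 kcal/mol.
Max at 240° (5.0 kcal/mol), min at 60° (0.0 kcal/mol); barrier = 5.0 kcal/mol.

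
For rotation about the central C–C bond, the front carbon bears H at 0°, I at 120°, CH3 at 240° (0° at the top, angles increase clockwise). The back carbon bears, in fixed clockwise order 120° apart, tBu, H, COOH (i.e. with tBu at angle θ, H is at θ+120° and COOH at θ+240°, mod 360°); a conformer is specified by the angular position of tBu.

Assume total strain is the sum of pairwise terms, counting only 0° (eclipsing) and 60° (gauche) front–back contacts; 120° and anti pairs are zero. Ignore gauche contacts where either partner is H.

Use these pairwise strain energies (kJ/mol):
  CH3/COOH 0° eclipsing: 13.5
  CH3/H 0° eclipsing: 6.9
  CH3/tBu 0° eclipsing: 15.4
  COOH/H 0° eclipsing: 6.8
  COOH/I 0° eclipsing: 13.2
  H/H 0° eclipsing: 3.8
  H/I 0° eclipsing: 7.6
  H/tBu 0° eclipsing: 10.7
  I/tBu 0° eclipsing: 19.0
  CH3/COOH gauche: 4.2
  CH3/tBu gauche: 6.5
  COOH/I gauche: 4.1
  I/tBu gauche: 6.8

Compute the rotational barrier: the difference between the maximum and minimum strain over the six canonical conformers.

21.7 kJ/mol

tBu at 0° is eclipsed. H at 0° is eclipsed with tBu at 0° (10.7); I at 120° is eclipsed with H at 120° (7.6); CH3 at 240° is eclipsed with COOH at 240° (13.5). Total 31.8 kJ/mol.
tBu at 60° is staggered. I at 120° is gauche with tBu at 60° (6.8); CH3 at 240° is gauche with COOH at 300° (4.2). Total 11.0 kJ/mol.
tBu at 120° is eclipsed. H at 0° is eclipsed with COOH at 0° (6.8); I at 120° is eclipsed with tBu at 120° (19.0); CH3 at 240° is eclipsed with H at 240° (6.9). Total 32.7 kJ/mol.
tBu at 180° is staggered. I at 120° is gauche with tBu at 180° (6.8); I at 120° is gauche with COOH at 60° (4.1); CH3 at 240° is gauche with tBu at 180° (6.5). Total 17.4 kJ/mol.
tBu at 240° is eclipsed. H at 0° is eclipsed with H at 0° (3.8); I at 120° is eclipsed with COOH at 120° (13.2); CH3 at 240° is eclipsed with tBu at 240° (15.4). Total 32.4 kJ/mol.
tBu at 300° is staggered. I at 120° is gauche with COOH at 180° (4.1); CH3 at 240° is gauche with tBu at 300° (6.5); CH3 at 240° is gauche with COOH at 180° (4.2). Total 14.8 kJ/mol.
Max at 120° (32.7 kJ/mol), min at 60° (11.0 kJ/mol); barrier = 21.7 kJ/mol.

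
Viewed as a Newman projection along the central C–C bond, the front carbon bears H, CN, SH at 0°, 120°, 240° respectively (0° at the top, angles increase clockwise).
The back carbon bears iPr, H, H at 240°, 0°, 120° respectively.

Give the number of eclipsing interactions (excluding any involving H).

1

Non-H eclipsing pairs: SH(240°)/iPr(240°) — 1 interaction.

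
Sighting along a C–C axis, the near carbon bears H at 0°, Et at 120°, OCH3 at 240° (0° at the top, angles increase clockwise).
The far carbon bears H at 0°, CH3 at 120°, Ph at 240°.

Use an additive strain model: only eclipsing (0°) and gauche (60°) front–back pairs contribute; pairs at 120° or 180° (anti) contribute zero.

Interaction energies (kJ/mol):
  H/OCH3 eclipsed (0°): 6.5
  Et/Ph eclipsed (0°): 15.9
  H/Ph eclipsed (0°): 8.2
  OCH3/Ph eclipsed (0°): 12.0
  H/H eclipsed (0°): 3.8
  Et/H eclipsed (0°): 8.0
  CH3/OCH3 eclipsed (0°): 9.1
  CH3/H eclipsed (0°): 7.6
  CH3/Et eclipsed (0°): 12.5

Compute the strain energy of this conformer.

This conformer (eclipsed): H(0°)/H(0°) eclipsed 3.8; Et(120°)/CH3(120°) eclipsed 12.5; OCH3(240°)/Ph(240°) eclipsed 12.0 → 28.3 kJ/mol.

28.3 kJ/mol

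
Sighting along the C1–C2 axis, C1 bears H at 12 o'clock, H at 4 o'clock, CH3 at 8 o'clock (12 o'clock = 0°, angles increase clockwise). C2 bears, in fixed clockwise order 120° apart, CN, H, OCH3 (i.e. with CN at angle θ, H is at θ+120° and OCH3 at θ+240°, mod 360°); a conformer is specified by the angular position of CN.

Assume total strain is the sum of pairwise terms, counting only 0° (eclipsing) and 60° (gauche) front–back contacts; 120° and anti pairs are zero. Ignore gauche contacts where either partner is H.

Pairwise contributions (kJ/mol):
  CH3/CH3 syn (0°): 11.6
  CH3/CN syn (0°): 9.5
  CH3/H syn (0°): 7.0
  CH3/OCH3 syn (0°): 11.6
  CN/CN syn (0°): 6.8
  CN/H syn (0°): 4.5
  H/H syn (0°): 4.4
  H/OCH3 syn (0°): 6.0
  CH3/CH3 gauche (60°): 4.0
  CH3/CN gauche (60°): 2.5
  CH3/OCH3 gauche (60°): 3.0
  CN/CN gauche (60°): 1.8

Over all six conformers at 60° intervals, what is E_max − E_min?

CN at 0° (eclipsed): H–CN eclipsed, H–H eclipsed, CH3–OCH3 eclipsed; 4.5 + 4.4 + 11.6 = 20.5 kJ/mol.
CN at 60° (staggered): CH3–OCH3 gauche; 3.0 = 3.0 kJ/mol.
CN at 120° (eclipsed): H–OCH3 eclipsed, H–CN eclipsed, CH3–H eclipsed; 6.0 + 4.5 + 7.0 = 17.5 kJ/mol.
CN at 180° (staggered): CH3–CN gauche; 2.5 = 2.5 kJ/mol.
CN at 240° (eclipsed): H–H eclipsed, H–OCH3 eclipsed, CH3–CN eclipsed; 4.4 + 6.0 + 9.5 = 19.9 kJ/mol.
CN at 300° (staggered): CH3–CN gauche, CH3–OCH3 gauche; 2.5 + 3.0 = 5.5 kJ/mol.
Max at 0° (20.5 kJ/mol), min at 180° (2.5 kJ/mol); barrier = 18.0 kJ/mol.

18.0 kJ/mol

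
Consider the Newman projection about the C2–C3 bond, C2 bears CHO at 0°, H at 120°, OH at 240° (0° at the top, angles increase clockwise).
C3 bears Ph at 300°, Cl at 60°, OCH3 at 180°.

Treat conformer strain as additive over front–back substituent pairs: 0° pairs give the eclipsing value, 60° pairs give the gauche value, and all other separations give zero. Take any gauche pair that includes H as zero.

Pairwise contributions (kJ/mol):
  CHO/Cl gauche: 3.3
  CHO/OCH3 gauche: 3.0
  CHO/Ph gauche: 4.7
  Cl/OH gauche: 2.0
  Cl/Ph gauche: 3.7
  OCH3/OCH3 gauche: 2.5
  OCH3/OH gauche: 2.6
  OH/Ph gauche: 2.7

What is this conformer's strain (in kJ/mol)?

This conformer (staggered): CHO(0°)/Ph(300°) gauche 4.7; CHO(0°)/Cl(60°) gauche 3.3; OH(240°)/Ph(300°) gauche 2.7; OH(240°)/OCH3(180°) gauche 2.6 → 13.3 kJ/mol.

13.3 kJ/mol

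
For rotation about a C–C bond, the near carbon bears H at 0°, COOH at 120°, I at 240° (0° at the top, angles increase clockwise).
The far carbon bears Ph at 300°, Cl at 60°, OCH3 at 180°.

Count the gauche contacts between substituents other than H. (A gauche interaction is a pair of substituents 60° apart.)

Non-H gauche pairs: COOH(120°)/Cl(60°); COOH(120°)/OCH3(180°); I(240°)/Ph(300°); I(240°)/OCH3(180°) — 4 interactions.

4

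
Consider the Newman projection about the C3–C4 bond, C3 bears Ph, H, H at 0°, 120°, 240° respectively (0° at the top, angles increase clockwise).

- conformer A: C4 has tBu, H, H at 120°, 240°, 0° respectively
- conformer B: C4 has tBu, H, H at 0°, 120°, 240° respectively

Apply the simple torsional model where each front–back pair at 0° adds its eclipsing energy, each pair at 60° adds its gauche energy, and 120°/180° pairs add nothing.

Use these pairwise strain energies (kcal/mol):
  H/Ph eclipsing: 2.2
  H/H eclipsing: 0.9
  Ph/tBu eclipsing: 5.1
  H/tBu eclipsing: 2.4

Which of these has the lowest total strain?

A

A (eclipsed): Ph–H eclipsed, H–tBu eclipsed, H–H eclipsed; 2.2 + 2.4 + 0.9 = 5.5 kcal/mol.
B (eclipsed): Ph–tBu eclipsed, H–H eclipsed, H–H eclipsed; 5.1 + 0.9 + 0.9 = 6.9 kcal/mol.
A has the lowest total (5.5 kcal/mol).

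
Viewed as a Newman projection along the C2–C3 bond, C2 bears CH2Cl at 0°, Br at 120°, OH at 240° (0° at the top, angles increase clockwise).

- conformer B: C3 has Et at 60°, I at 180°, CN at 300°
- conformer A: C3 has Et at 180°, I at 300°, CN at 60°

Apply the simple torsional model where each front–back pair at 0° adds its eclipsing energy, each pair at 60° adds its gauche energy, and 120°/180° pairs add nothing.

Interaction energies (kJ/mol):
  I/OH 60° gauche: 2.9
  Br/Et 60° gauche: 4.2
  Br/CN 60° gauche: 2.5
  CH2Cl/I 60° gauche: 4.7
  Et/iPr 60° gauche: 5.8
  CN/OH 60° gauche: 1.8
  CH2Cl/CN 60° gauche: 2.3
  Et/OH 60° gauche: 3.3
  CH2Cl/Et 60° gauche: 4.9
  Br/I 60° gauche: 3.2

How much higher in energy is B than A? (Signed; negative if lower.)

-0.6 kJ/mol

B (staggered): CH2Cl(0°)/Et(60°) gauche 4.9; CH2Cl(0°)/CN(300°) gauche 2.3; Br(120°)/Et(60°) gauche 4.2; Br(120°)/I(180°) gauche 3.2; OH(240°)/I(180°) gauche 2.9; OH(240°)/CN(300°) gauche 1.8 → 19.3 kJ/mol.
A (staggered): CH2Cl(0°)/I(300°) gauche 4.7; CH2Cl(0°)/CN(60°) gauche 2.3; Br(120°)/Et(180°) gauche 4.2; Br(120°)/CN(60°) gauche 2.5; OH(240°)/Et(180°) gauche 3.3; OH(240°)/I(300°) gauche 2.9 → 19.9 kJ/mol.
E(B) − E(A) = 19.3 − 19.9 = -0.6 kJ/mol.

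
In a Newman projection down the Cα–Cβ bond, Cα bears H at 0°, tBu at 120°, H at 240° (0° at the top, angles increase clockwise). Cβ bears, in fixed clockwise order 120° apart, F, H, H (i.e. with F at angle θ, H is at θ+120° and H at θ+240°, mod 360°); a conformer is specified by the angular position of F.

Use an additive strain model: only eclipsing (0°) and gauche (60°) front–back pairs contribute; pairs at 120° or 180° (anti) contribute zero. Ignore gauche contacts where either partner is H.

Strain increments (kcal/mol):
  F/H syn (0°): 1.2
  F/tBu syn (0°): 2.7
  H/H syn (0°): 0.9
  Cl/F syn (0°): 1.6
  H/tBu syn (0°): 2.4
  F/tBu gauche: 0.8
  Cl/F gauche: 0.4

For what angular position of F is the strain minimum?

F at 0° (eclipsed): H(0°)/F(0°) eclipsed 1.2; tBu(120°)/H(120°) eclipsed 2.4; H(240°)/H(240°) eclipsed 0.9 → 4.5 kcal/mol.
F at 60° (staggered): tBu(120°)/F(60°) gauche 0.8 → 0.8 kcal/mol.
F at 120° (eclipsed): H(0°)/H(0°) eclipsed 0.9; tBu(120°)/F(120°) eclipsed 2.7; H(240°)/H(240°) eclipsed 0.9 → 4.5 kcal/mol.
F at 180° (staggered): tBu(120°)/F(180°) gauche 0.8 → 0.8 kcal/mol.
F at 240° (eclipsed): H(0°)/H(0°) eclipsed 0.9; tBu(120°)/H(120°) eclipsed 2.4; H(240°)/F(240°) eclipsed 1.2 → 4.5 kcal/mol.
F at 300° (staggered): no non-H gauche contacts → 0.0 kcal/mol.
The minimum (0.0 kcal/mol) occurs with F at 300°.

300°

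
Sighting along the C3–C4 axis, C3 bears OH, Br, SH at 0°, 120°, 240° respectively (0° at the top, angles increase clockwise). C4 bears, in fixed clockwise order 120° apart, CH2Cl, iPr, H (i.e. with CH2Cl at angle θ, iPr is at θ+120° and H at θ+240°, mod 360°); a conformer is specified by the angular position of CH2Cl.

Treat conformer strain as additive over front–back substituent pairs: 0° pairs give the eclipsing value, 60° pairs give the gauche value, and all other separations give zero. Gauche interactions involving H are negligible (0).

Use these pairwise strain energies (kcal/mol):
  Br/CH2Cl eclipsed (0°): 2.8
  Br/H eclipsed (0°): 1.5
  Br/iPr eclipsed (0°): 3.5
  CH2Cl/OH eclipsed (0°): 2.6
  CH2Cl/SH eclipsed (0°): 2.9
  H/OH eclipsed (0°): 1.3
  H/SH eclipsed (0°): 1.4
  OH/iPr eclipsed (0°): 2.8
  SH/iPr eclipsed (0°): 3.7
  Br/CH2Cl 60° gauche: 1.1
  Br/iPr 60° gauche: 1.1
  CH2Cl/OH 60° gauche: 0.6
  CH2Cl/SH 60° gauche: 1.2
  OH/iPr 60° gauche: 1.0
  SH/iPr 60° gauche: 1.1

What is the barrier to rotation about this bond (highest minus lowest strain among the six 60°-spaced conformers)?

CH2Cl at 0° (eclipsed): OH(0°)/CH2Cl(0°) eclipsed 2.6; Br(120°)/iPr(120°) eclipsed 3.5; SH(240°)/H(240°) eclipsed 1.4 → 7.5 kcal/mol.
CH2Cl at 60° (staggered): OH(0°)/CH2Cl(60°) gauche 0.6; Br(120°)/CH2Cl(60°) gauche 1.1; Br(120°)/iPr(180°) gauche 1.1; SH(240°)/iPr(180°) gauche 1.1 → 3.9 kcal/mol.
CH2Cl at 120° (eclipsed): OH(0°)/H(0°) eclipsed 1.3; Br(120°)/CH2Cl(120°) eclipsed 2.8; SH(240°)/iPr(240°) eclipsed 3.7 → 7.8 kcal/mol.
CH2Cl at 180° (staggered): OH(0°)/iPr(300°) gauche 1.0; Br(120°)/CH2Cl(180°) gauche 1.1; SH(240°)/CH2Cl(180°) gauche 1.2; SH(240°)/iPr(300°) gauche 1.1 → 4.4 kcal/mol.
CH2Cl at 240° (eclipsed): OH(0°)/iPr(0°) eclipsed 2.8; Br(120°)/H(120°) eclipsed 1.5; SH(240°)/CH2Cl(240°) eclipsed 2.9 → 7.2 kcal/mol.
CH2Cl at 300° (staggered): OH(0°)/CH2Cl(300°) gauche 0.6; OH(0°)/iPr(60°) gauche 1.0; Br(120°)/iPr(60°) gauche 1.1; SH(240°)/CH2Cl(300°) gauche 1.2 → 3.9 kcal/mol.
Max at 120° (7.8 kcal/mol), min at 60° (3.9 kcal/mol); barrier = 3.9 kcal/mol.

3.9 kcal/mol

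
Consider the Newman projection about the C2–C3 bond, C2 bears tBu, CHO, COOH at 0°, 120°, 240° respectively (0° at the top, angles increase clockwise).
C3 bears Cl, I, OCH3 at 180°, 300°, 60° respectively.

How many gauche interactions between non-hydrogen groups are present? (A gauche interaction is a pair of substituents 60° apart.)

6

Non-H gauche pairs: tBu(0°)/I(300°); tBu(0°)/OCH3(60°); CHO(120°)/Cl(180°); CHO(120°)/OCH3(60°); COOH(240°)/Cl(180°); COOH(240°)/I(300°) — 6 interactions.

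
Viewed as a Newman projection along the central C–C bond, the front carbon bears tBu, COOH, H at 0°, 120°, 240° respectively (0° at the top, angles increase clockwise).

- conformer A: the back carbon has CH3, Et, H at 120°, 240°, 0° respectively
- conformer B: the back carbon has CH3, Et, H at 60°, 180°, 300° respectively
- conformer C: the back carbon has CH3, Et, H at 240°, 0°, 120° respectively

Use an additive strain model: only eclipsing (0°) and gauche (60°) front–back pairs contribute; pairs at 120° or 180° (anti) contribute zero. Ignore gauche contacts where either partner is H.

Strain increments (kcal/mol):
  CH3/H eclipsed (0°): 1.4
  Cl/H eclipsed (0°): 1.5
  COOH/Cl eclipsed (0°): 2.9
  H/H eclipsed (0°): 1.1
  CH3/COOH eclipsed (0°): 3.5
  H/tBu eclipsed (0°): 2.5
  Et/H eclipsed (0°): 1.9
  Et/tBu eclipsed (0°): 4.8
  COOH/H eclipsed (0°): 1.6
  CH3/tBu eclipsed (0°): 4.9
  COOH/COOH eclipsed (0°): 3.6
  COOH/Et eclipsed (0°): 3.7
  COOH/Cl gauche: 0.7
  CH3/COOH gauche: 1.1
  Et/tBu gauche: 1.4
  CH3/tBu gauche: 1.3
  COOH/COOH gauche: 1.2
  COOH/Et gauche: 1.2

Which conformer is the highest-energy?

A (eclipsed): tBu–H eclipsed, COOH–CH3 eclipsed, H–Et eclipsed; 2.5 + 3.5 + 1.9 = 7.9 kcal/mol.
B (staggered): tBu–CH3 gauche, COOH–CH3 gauche, COOH–Et gauche; 1.3 + 1.1 + 1.2 = 3.6 kcal/mol.
C (eclipsed): tBu–Et eclipsed, COOH–H eclipsed, H–CH3 eclipsed; 4.8 + 1.6 + 1.4 = 7.8 kcal/mol.
A has the highest total (7.9 kcal/mol).

A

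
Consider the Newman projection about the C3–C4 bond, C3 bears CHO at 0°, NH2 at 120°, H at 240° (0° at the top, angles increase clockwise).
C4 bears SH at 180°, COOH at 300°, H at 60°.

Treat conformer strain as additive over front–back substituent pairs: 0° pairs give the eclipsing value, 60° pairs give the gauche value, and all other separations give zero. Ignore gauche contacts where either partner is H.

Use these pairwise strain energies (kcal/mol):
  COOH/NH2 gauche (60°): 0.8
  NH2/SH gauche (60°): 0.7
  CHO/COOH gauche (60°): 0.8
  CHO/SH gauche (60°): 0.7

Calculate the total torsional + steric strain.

This conformer (staggered): CHO(0°)/COOH(300°) gauche 0.8; NH2(120°)/SH(180°) gauche 0.7 → 1.5 kcal/mol.

1.5 kcal/mol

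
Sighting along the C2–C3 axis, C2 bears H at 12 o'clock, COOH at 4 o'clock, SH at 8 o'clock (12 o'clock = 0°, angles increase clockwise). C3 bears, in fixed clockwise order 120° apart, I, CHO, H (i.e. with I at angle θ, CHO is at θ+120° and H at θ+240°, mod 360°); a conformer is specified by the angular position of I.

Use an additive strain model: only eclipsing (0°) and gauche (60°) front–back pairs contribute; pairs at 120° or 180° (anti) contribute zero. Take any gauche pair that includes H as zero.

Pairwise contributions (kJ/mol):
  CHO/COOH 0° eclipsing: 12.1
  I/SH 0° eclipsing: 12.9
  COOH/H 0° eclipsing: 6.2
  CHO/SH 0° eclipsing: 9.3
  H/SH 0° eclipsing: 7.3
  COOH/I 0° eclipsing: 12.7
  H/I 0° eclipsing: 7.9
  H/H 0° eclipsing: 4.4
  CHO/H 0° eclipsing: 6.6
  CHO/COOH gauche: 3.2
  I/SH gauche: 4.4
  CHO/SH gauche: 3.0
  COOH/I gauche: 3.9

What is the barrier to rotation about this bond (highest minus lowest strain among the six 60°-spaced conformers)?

19.7 kJ/mol

I at 0° (eclipsed): H–I eclipsed, COOH–CHO eclipsed, SH–H eclipsed; 7.9 + 12.1 + 7.3 = 27.3 kJ/mol.
I at 60° (staggered): COOH–I gauche, COOH–CHO gauche, SH–CHO gauche; 3.9 + 3.2 + 3.0 = 10.1 kJ/mol.
I at 120° (eclipsed): H–H eclipsed, COOH–I eclipsed, SH–CHO eclipsed; 4.4 + 12.7 + 9.3 = 26.4 kJ/mol.
I at 180° (staggered): COOH–I gauche, SH–I gauche, SH–CHO gauche; 3.9 + 4.4 + 3.0 = 11.3 kJ/mol.
I at 240° (eclipsed): H–CHO eclipsed, COOH–H eclipsed, SH–I eclipsed; 6.6 + 6.2 + 12.9 = 25.7 kJ/mol.
I at 300° (staggered): COOH–CHO gauche, SH–I gauche; 3.2 + 4.4 = 7.6 kJ/mol.
Max at 0° (27.3 kJ/mol), min at 300° (7.6 kJ/mol); barrier = 19.7 kJ/mol.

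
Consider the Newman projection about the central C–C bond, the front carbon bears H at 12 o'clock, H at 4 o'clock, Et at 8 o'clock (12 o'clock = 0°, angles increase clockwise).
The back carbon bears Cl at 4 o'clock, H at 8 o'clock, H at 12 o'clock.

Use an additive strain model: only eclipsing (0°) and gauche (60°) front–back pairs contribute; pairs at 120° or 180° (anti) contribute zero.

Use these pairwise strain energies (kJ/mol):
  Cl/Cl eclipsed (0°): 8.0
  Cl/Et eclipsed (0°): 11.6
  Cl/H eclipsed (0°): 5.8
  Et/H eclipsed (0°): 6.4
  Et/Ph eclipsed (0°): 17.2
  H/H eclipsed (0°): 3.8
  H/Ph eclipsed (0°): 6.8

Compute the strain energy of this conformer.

This conformer (eclipsed): H(0°)/H(0°) eclipsed 3.8; H(120°)/Cl(120°) eclipsed 5.8; Et(240°)/H(240°) eclipsed 6.4 → 16.0 kJ/mol.

16.0 kJ/mol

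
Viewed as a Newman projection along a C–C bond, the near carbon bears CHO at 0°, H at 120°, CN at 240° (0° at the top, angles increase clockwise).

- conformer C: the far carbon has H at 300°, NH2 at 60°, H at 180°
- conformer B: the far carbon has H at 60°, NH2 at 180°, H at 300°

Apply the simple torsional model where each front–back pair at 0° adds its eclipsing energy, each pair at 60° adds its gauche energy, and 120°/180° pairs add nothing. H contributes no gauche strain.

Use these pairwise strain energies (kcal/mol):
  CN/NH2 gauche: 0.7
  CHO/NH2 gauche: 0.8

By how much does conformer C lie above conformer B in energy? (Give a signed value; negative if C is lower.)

C (staggered): CHO(0°)/NH2(60°) gauche 0.8 → 0.8 kcal/mol.
B (staggered): CN(240°)/NH2(180°) gauche 0.7 → 0.7 kcal/mol.
E(C) − E(B) = 0.8 − 0.7 = +0.1 kcal/mol.

+0.1 kcal/mol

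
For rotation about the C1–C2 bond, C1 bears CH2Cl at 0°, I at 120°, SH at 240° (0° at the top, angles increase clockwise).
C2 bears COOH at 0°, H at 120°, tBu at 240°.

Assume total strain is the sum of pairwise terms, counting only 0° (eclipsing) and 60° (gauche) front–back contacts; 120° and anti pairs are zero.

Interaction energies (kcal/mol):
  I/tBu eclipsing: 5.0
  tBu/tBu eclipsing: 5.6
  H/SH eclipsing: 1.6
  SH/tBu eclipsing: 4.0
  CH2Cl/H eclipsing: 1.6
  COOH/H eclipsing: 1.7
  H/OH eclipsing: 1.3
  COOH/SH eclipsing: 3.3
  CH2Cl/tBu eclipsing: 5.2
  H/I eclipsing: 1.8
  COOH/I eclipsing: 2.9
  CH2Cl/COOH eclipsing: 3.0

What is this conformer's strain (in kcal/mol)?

This conformer (eclipsed): CH2Cl–COOH eclipsed, I–H eclipsed, SH–tBu eclipsed; 3.0 + 1.8 + 4.0 = 8.8 kcal/mol.

8.8 kcal/mol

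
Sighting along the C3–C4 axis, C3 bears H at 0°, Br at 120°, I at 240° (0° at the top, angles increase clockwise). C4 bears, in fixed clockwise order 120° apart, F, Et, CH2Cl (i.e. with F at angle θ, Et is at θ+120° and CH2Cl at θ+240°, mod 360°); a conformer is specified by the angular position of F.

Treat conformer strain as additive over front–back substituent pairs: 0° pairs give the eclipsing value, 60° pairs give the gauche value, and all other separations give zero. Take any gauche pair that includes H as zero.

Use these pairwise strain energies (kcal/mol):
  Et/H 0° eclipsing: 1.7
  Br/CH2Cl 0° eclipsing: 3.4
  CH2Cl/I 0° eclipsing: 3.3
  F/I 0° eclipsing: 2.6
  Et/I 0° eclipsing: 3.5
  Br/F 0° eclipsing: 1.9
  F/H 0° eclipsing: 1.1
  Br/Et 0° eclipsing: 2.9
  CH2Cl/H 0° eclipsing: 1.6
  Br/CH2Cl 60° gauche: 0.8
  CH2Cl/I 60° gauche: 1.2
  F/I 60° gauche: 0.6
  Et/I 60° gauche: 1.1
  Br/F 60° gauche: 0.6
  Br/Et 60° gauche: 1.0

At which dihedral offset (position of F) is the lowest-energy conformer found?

180°

F at 0° is eclipsed. H at 0° is eclipsed with F at 0° (1.1); Br at 120° is eclipsed with Et at 120° (2.9); I at 240° is eclipsed with CH2Cl at 240° (3.3). Total 7.3 kcal/mol.
F at 60° is staggered. Br at 120° is gauche with F at 60° (0.6); Br at 120° is gauche with Et at 180° (1.0); I at 240° is gauche with Et at 180° (1.1); I at 240° is gauche with CH2Cl at 300° (1.2). Total 3.9 kcal/mol.
F at 120° is eclipsed. H at 0° is eclipsed with CH2Cl at 0° (1.6); Br at 120° is eclipsed with F at 120° (1.9); I at 240° is eclipsed with Et at 240° (3.5). Total 7.0 kcal/mol.
F at 180° is staggered. Br at 120° is gauche with F at 180° (0.6); Br at 120° is gauche with CH2Cl at 60° (0.8); I at 240° is gauche with F at 180° (0.6); I at 240° is gauche with Et at 300° (1.1). Total 3.1 kcal/mol.
F at 240° is eclipsed. H at 0° is eclipsed with Et at 0° (1.7); Br at 120° is eclipsed with CH2Cl at 120° (3.4); I at 240° is eclipsed with F at 240° (2.6). Total 7.7 kcal/mol.
F at 300° is staggered. Br at 120° is gauche with Et at 60° (1.0); Br at 120° is gauche with CH2Cl at 180° (0.8); I at 240° is gauche with F at 300° (0.6); I at 240° is gauche with CH2Cl at 180° (1.2). Total 3.6 kcal/mol.
The minimum (3.1 kcal/mol) occurs with F at 180°.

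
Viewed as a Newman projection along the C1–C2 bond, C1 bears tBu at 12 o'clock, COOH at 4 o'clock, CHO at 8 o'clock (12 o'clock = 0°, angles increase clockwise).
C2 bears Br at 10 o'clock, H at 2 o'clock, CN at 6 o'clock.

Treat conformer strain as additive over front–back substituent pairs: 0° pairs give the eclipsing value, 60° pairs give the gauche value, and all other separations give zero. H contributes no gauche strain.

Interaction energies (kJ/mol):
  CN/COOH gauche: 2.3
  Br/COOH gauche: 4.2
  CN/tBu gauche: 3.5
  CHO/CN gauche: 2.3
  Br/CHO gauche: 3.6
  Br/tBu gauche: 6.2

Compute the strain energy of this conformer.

This conformer is staggered. tBu at 0° is gauche with Br at 300° (6.2); COOH at 120° is gauche with CN at 180° (2.3); CHO at 240° is gauche with Br at 300° (3.6); CHO at 240° is gauche with CN at 180° (2.3). Total 14.4 kJ/mol.

14.4 kJ/mol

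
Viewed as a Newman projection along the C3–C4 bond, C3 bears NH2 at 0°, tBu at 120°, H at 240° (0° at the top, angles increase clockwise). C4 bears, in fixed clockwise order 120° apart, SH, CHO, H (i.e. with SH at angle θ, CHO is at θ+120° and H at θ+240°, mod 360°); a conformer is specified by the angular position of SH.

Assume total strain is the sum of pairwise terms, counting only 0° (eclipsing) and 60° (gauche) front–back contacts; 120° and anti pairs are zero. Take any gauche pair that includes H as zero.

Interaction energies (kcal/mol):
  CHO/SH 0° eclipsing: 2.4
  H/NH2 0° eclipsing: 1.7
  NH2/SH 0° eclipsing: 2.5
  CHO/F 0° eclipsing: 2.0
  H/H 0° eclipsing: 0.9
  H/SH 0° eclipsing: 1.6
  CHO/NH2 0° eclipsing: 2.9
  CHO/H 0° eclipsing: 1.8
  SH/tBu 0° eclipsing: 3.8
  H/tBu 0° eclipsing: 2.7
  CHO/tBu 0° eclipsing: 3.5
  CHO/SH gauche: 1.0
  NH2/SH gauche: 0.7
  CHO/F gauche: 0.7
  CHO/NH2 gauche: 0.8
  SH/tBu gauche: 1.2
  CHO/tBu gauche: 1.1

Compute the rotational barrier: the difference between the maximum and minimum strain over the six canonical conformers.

5.3 kcal/mol

SH at 0° (eclipsed): NH2–SH eclipsed, tBu–CHO eclipsed, H–H eclipsed; 2.5 + 3.5 + 0.9 = 6.9 kcal/mol.
SH at 60° (staggered): NH2–SH gauche, tBu–SH gauche, tBu–CHO gauche; 0.7 + 1.2 + 1.1 = 3.0 kcal/mol.
SH at 120° (eclipsed): NH2–H eclipsed, tBu–SH eclipsed, H–CHO eclipsed; 1.7 + 3.8 + 1.8 = 7.3 kcal/mol.
SH at 180° (staggered): NH2–CHO gauche, tBu–SH gauche; 0.8 + 1.2 = 2.0 kcal/mol.
SH at 240° (eclipsed): NH2–CHO eclipsed, tBu–H eclipsed, H–SH eclipsed; 2.9 + 2.7 + 1.6 = 7.2 kcal/mol.
SH at 300° (staggered): NH2–SH gauche, NH2–CHO gauche, tBu–CHO gauche; 0.7 + 0.8 + 1.1 = 2.6 kcal/mol.
Max at 120° (7.3 kcal/mol), min at 180° (2.0 kcal/mol); barrier = 5.3 kcal/mol.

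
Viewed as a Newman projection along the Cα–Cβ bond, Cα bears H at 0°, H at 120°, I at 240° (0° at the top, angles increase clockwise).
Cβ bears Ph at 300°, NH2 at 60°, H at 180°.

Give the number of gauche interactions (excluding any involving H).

1

Non-H gauche pairs: I(240°)/Ph(300°) — 1 interaction.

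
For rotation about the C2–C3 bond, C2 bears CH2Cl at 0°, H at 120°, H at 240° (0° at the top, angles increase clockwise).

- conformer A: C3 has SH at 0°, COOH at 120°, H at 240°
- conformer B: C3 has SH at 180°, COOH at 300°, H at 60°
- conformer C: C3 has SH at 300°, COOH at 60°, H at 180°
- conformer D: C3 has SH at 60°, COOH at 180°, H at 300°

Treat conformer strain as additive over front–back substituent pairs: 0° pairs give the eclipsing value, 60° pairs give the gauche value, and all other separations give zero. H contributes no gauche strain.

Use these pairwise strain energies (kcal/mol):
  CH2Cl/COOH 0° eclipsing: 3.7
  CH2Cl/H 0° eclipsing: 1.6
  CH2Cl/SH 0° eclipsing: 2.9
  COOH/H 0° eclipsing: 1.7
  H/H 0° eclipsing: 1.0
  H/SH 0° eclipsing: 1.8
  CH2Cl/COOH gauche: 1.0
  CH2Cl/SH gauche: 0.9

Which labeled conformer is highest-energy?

A is eclipsed. CH2Cl at 0° is eclipsed with SH at 0° (2.9); H at 120° is eclipsed with COOH at 120° (1.7); H at 240° is eclipsed with H at 240° (1.0). Total 5.6 kcal/mol.
B is staggered. CH2Cl at 0° is gauche with COOH at 300° (1.0). Total 1.0 kcal/mol.
C is staggered. CH2Cl at 0° is gauche with SH at 300° (0.9); CH2Cl at 0° is gauche with COOH at 60° (1.0). Total 1.9 kcal/mol.
D is staggered. CH2Cl at 0° is gauche with SH at 60° (0.9). Total 0.9 kcal/mol.
A has the highest total (5.6 kcal/mol).

A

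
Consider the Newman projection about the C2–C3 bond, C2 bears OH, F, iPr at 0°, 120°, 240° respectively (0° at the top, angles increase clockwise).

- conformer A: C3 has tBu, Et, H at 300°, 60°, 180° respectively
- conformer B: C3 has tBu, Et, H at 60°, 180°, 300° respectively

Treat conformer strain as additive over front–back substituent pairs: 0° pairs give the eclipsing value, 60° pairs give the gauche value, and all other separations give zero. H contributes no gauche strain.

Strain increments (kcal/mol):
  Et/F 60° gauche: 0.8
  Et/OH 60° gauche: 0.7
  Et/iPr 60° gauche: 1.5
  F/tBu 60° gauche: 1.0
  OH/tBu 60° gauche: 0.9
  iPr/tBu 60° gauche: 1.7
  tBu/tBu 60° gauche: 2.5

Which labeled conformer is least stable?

B

A (staggered): OH–tBu gauche, OH–Et gauche, F–Et gauche, iPr–tBu gauche; 0.9 + 0.7 + 0.8 + 1.7 = 4.1 kcal/mol.
B (staggered): OH–tBu gauche, F–tBu gauche, F–Et gauche, iPr–Et gauche; 0.9 + 1.0 + 0.8 + 1.5 = 4.2 kcal/mol.
B has the highest total (4.2 kcal/mol).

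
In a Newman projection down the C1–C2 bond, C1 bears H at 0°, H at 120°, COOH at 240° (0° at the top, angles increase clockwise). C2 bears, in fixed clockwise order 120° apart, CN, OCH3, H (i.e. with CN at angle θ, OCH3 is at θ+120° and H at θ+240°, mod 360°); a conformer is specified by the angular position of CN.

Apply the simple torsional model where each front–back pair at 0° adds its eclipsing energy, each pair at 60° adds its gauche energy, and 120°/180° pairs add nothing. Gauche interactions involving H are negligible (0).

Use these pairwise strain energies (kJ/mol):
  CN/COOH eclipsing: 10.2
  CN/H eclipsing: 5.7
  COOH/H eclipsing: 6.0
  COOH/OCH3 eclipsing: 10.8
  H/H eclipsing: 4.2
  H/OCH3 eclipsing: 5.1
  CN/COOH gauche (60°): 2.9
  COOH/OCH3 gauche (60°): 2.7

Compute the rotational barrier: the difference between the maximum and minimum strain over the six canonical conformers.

18.0 kJ/mol

CN at 0° (eclipsed): H(0°)/CN(0°) eclipsed 5.7; H(120°)/OCH3(120°) eclipsed 5.1; COOH(240°)/H(240°) eclipsed 6.0 → 16.8 kJ/mol.
CN at 60° (staggered): COOH(240°)/OCH3(180°) gauche 2.7 → 2.7 kJ/mol.
CN at 120° (eclipsed): H(0°)/H(0°) eclipsed 4.2; H(120°)/CN(120°) eclipsed 5.7; COOH(240°)/OCH3(240°) eclipsed 10.8 → 20.7 kJ/mol.
CN at 180° (staggered): COOH(240°)/CN(180°) gauche 2.9; COOH(240°)/OCH3(300°) gauche 2.7 → 5.6 kJ/mol.
CN at 240° (eclipsed): H(0°)/OCH3(0°) eclipsed 5.1; H(120°)/H(120°) eclipsed 4.2; COOH(240°)/CN(240°) eclipsed 10.2 → 19.5 kJ/mol.
CN at 300° (staggered): COOH(240°)/CN(300°) gauche 2.9 → 2.9 kJ/mol.
Max at 120° (20.7 kJ/mol), min at 60° (2.7 kJ/mol); barrier = 18.0 kJ/mol.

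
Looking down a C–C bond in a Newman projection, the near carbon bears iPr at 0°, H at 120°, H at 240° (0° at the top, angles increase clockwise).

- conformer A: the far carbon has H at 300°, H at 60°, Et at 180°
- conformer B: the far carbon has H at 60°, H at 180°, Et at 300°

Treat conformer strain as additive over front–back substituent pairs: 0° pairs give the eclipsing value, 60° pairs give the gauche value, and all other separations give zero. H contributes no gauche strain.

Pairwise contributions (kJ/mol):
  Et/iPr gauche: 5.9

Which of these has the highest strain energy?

A (staggered): no non-H gauche contacts → 0.0 kJ/mol.
B (staggered): iPr–Et gauche; 5.9 = 5.9 kJ/mol.
B has the highest total (5.9 kJ/mol).

B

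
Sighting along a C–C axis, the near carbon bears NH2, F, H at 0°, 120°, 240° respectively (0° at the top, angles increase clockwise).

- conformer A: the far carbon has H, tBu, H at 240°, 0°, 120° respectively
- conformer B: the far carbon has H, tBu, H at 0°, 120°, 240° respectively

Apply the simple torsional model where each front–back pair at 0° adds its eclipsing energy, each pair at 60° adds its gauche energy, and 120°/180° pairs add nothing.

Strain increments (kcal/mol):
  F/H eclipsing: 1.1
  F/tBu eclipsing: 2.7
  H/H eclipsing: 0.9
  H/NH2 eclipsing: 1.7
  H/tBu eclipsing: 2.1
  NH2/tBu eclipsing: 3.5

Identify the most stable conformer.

B

A (eclipsed): NH2–tBu eclipsed, F–H eclipsed, H–H eclipsed; 3.5 + 1.1 + 0.9 = 5.5 kcal/mol.
B (eclipsed): NH2–H eclipsed, F–tBu eclipsed, H–H eclipsed; 1.7 + 2.7 + 0.9 = 5.3 kcal/mol.
B has the lowest total (5.3 kcal/mol).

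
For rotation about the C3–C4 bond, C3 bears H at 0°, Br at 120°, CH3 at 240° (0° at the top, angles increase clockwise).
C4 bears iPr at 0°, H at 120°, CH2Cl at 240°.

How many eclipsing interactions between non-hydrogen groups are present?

Non-H eclipsing pairs: CH3(240°)/CH2Cl(240°) — 1 interaction.

1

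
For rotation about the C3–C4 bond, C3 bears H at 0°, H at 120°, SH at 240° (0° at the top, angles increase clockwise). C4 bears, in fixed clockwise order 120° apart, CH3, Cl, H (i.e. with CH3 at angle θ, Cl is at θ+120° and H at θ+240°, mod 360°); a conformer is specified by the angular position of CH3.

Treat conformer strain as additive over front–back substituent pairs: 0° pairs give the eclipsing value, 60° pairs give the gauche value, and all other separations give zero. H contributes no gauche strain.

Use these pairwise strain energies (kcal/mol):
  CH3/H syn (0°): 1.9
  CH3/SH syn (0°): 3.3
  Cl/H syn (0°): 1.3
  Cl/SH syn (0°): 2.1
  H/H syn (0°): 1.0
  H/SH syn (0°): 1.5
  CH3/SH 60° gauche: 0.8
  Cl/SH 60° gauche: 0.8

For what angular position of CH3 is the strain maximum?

CH3 at 0° (eclipsed): H–CH3 eclipsed, H–Cl eclipsed, SH–H eclipsed; 1.9 + 1.3 + 1.5 = 4.7 kcal/mol.
CH3 at 60° (staggered): SH–Cl gauche; 0.8 = 0.8 kcal/mol.
CH3 at 120° (eclipsed): H–H eclipsed, H–CH3 eclipsed, SH–Cl eclipsed; 1.0 + 1.9 + 2.1 = 5.0 kcal/mol.
CH3 at 180° (staggered): SH–CH3 gauche, SH–Cl gauche; 0.8 + 0.8 = 1.6 kcal/mol.
CH3 at 240° (eclipsed): H–Cl eclipsed, H–H eclipsed, SH–CH3 eclipsed; 1.3 + 1.0 + 3.3 = 5.6 kcal/mol.
CH3 at 300° (staggered): SH–CH3 gauche; 0.8 = 0.8 kcal/mol.
The maximum (5.6 kcal/mol) occurs with CH3 at 240°.

240°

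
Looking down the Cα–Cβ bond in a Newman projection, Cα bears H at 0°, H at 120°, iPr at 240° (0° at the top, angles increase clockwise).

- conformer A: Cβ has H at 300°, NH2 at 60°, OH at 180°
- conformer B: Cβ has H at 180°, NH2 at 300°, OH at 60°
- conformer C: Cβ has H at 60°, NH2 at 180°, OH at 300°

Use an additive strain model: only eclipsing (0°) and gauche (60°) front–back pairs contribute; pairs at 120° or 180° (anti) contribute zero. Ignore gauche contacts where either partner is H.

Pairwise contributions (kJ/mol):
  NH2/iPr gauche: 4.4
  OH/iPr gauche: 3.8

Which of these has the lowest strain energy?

A

A (staggered): iPr(240°)/OH(180°) gauche 3.8 → 3.8 kJ/mol.
B (staggered): iPr(240°)/NH2(300°) gauche 4.4 → 4.4 kJ/mol.
C (staggered): iPr(240°)/NH2(180°) gauche 4.4; iPr(240°)/OH(300°) gauche 3.8 → 8.2 kJ/mol.
A has the lowest total (3.8 kJ/mol).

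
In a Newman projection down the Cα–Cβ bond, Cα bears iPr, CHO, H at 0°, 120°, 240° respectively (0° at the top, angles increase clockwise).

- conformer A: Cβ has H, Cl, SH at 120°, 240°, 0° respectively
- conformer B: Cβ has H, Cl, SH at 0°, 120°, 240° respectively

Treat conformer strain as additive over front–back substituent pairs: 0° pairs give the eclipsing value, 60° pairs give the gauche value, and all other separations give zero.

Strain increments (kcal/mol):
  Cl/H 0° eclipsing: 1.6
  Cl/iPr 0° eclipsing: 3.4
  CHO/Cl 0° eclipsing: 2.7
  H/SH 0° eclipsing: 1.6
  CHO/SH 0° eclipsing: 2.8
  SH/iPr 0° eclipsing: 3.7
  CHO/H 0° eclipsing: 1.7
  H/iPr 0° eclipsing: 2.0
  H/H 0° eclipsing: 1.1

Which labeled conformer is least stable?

A

A (eclipsed): iPr–SH eclipsed, CHO–H eclipsed, H–Cl eclipsed; 3.7 + 1.7 + 1.6 = 7.0 kcal/mol.
B (eclipsed): iPr–H eclipsed, CHO–Cl eclipsed, H–SH eclipsed; 2.0 + 2.7 + 1.6 = 6.3 kcal/mol.
A has the highest total (7.0 kcal/mol).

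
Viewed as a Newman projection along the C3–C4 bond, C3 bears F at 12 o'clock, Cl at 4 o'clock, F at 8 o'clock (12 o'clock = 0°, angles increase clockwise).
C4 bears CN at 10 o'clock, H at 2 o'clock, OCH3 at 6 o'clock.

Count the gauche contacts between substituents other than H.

Non-H gauche pairs: F(0°)/CN(300°); Cl(120°)/OCH3(180°); F(240°)/CN(300°); F(240°)/OCH3(180°) — 4 interactions.

4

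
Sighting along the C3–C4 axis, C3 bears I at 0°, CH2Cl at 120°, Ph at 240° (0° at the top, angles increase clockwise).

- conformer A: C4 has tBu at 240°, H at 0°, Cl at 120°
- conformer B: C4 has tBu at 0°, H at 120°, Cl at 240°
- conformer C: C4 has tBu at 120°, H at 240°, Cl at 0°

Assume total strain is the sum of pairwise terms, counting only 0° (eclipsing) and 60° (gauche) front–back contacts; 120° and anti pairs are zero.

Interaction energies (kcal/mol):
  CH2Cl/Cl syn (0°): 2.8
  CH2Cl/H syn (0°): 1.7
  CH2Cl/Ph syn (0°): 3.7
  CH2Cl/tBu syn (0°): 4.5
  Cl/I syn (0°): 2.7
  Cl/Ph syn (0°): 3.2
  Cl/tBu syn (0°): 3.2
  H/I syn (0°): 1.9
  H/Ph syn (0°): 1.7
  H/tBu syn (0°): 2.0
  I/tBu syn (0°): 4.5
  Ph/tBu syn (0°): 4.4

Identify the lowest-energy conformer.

A (eclipsed): I(0°)/H(0°) eclipsed 1.9; CH2Cl(120°)/Cl(120°) eclipsed 2.8; Ph(240°)/tBu(240°) eclipsed 4.4 → 9.1 kcal/mol.
B (eclipsed): I(0°)/tBu(0°) eclipsed 4.5; CH2Cl(120°)/H(120°) eclipsed 1.7; Ph(240°)/Cl(240°) eclipsed 3.2 → 9.4 kcal/mol.
C (eclipsed): I(0°)/Cl(0°) eclipsed 2.7; CH2Cl(120°)/tBu(120°) eclipsed 4.5; Ph(240°)/H(240°) eclipsed 1.7 → 8.9 kcal/mol.
C has the lowest total (8.9 kcal/mol).

C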